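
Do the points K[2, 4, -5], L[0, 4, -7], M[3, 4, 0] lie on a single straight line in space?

KL = (-2, 0, -2), KM = (1, 0, 5).
Comparing components 3 and 1: (-2)(1) − (-2)(5) = 8 ≠ 0, so KL and KM are not parallel and the points are not collinear.

No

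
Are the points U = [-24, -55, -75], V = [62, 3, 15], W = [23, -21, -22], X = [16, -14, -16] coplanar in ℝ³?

No

A normal to the plane through U, V, W is n = UV × UW = (14, -328, 198).
The plane has equation n·P = 2854. For X: n·X = 1648.
1648 ≠ 2854, so X is off the plane.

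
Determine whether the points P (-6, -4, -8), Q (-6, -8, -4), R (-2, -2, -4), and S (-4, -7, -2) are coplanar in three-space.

Yes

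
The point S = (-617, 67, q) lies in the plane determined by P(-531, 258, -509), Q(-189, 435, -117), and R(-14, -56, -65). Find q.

-645

A normal to the plane is n = PQ × PR = (201676, 50816, -198897).
S lies in the plane iff n · PS = 0.
This gives (-198897)q + (-128288565) = 0, so q = -645.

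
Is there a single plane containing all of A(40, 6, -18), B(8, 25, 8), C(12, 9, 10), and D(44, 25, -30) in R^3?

No

A normal to the plane through A, B, C is n = AB × AC = (454, 168, 436).
The plane has equation n·P = 11320. For D: n·D = 11096.
11096 ≠ 11320, so D is off the plane.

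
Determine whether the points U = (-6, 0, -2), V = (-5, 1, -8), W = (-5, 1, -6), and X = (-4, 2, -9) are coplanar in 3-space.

Yes

The four points are coplanar iff the 3×3 determinant with rows UV, UW, UX is zero.
Rows: (1, 1, -6), (1, 1, -4), (2, 2, -7).
Expanding along the first row: (1)(1) − (1)(1) + (-6)(0) = 0.
Zero determinant ⇒ coplanar.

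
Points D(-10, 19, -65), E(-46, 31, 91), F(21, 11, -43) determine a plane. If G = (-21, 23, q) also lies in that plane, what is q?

5

The plane through D, E, F has equation 1512x + 5628y − 84z = 97272.
Substituting G: (-84)q + (97692) = 97272, so q = 5.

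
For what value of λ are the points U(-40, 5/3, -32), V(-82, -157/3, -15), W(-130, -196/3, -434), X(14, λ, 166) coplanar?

140/3

Normal to plane UVW: n = (22847, -18414, -2046); plane equation n·P = -879098.
Requiring n·X = -879098: (-18414)λ + (-19778) = -879098.
So λ = 140/3.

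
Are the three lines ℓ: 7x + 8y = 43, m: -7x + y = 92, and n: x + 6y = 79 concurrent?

Yes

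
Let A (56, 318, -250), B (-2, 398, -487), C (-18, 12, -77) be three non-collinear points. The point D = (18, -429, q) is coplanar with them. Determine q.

526

The plane through A, B, C has equation −58682x + 27572y + 23668z = -435296.
Substituting D: (23668)q + (-12884664) = -435296, so q = 526.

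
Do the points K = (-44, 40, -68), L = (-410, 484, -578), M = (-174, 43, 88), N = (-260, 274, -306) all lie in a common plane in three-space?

No

With K as base: KL = (-366, 444, -510), KM = (-130, 3, 156), KN = (-216, 234, -238).
KM × KN = (-37218, -64636, -29772).
KL · (KM × KN) = 107124.
Since 107124 ≠ 0, the four points are not coplanar.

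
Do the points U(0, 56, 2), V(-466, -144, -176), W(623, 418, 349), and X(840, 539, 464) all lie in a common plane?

With U as base: UV = (-466, -200, -178), UW = (623, 362, 347), UX = (840, 483, 462).
UW × UX = (-357, 3654, -3171).
UV · (UW × UX) = 0.
The scalar triple product vanishes, so the four points are coplanar.

Yes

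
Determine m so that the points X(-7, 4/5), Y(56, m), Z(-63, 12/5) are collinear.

The three points are collinear iff det[XY; XZ] = 0.
This determinant is linear in m: (56)m + (56) = 0, so m = -1.

-1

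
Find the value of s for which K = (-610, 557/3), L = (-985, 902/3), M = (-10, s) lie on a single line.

Collinearity: (M − K) must be parallel to (L − K) = (-375, 115).
Cross-multiplying the components: (s − 557/3)·(-375) = (600)·(115).
Solving gives s = 5/3.

5/3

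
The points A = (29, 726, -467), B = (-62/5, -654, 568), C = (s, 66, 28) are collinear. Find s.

46/5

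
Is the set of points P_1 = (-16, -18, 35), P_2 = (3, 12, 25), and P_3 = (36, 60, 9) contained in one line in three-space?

P_1P_2 = (19, 30, -10), P_1P_3 = (52, 78, -26).
P_1P_2 × P_1P_3 = (0, -26, -78).
The cross product is nonzero, so the points do not lie on one line.

No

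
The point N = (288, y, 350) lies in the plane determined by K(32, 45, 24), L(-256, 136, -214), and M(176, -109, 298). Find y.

-116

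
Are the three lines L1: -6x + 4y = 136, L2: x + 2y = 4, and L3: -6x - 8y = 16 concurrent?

Yes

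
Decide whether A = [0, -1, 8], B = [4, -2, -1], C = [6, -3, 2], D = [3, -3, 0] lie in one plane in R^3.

No

A normal to the plane through A, B, C is n = AB × AC = (-12, -30, -2).
The plane has equation n·P = 14. For D: n·D = 54.
54 ≠ 14, so D is off the plane.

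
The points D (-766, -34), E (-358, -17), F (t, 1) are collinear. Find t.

74

Collinearity: (F − D) must be parallel to (E − D) = (408, 17).
Cross-multiplying the components: (t − (-766))·(17) = (35)·(408).
Solving gives t = 74.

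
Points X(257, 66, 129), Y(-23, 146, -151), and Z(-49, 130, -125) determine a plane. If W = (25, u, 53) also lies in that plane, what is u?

A normal to the plane is n = XY × XZ = (-2400, 14560, 6560).
W lies in the plane iff n · XW = 0.
This gives (14560)u + (-902720) = 0, so u = 62.

62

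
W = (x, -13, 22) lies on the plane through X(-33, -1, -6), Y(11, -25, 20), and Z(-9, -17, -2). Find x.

-5

Coplanarity requires XY · (XZ × XW) = 0.
XY = (44, -24, 26), XZ = (24, -16, 4); the triple product is linear in x with coefficient 320 and constant term 1600.
Setting it to zero: x = -5.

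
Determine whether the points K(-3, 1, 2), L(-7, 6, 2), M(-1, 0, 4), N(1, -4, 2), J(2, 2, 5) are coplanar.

The plane through K, L, M has normal n = KL × KM = (10, 8, -6) and equation n·P = -34.
Checking the remaining points: n·N = -34, n·J = 6.
Since n·J = 6 ≠ -34, J is off the plane and the points are not all coplanar.

No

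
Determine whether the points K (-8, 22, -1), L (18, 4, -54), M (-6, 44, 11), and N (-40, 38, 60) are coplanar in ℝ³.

Yes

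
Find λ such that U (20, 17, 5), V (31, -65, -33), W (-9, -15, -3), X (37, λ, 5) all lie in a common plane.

Coplanarity ⇔ det[UV; UW; UX] = 0.
Expanding, this is linear in λ: (1190)λ + (-29750) = 0.
So λ = 25.

25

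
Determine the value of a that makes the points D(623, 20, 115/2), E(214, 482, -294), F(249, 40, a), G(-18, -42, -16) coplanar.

-39/2

Normal to plane DEG: n = (-55750, 195250, 321500); plane equation n·P = -12341000.
Requiring n·F = -12341000: (321500)a + (-6071750) = -12341000.
So a = -39/2.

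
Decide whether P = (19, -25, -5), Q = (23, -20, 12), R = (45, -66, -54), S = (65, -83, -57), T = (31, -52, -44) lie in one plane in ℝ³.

No

The plane through P, Q, R has normal n = PQ × PR = (452, 638, -294) and equation n·X = -5892.
Checking the remaining points: n·S = -6816, n·T = -6228.
Since n·S = -6816 ≠ -5892, S is off the plane and the points are not all coplanar.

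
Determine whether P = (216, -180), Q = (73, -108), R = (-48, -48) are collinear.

No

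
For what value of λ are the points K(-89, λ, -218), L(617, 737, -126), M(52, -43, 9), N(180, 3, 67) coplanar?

Coplanarity ⇔ det[KL; KM; KN] = 0.
Expanding, this is linear in λ: (-50050)λ + (7357350) = 0.
So λ = 147.

147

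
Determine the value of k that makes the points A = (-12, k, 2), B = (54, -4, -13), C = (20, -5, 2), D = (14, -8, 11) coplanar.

1/3

The points are coplanar iff AB · (AC × AD) = 0.
Expanding, this is linear in k: (-216)k + (72) = 0.
So k = 1/3.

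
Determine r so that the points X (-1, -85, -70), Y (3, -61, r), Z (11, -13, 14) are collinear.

-42

Direction XZ = (12, 72, 84). From the x-coordinate of Y, the parameter along the line is τ = (3 − (-1))/12 = 1/3.
Then r = (-70) + 1/3·(84) = -42.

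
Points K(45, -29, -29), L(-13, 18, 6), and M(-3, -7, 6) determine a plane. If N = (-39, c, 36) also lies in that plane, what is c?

-1

Coplanarity requires KL · (KM × KN) = 0.
KL = (-58, 47, 35), KM = (-48, 22, 35); the triple product is linear in c with coefficient 350 and constant term 350.
Setting it to zero: c = -1.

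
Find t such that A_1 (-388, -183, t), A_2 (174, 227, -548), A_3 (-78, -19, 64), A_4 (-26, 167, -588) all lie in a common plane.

The points are coplanar iff A_1A_2 · (A_1A_3 × A_1A_4) = 0.
Expanding, this is linear in t: (34080)t + (-9474240) = 0.
So t = 278.

278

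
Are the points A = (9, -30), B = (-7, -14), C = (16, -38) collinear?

AB = (-16, 16), AC = (7, -8).
det[AB; AC] = (-16)(-8) − (16)(7) = 16.
The determinant is nonzero, so they are not collinear.

No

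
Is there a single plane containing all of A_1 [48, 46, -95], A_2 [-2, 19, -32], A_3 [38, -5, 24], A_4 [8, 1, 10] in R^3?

With A_1 as base: A_1A_2 = (-50, -27, 63), A_1A_3 = (-10, -51, 119), A_1A_4 = (-40, -45, 105).
A_1A_3 × A_1A_4 = (0, -3710, -1590).
A_1A_2 · (A_1A_3 × A_1A_4) = 0.
The scalar triple product vanishes, so the four points are coplanar.

Yes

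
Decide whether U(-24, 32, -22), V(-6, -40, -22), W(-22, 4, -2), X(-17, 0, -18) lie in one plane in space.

A normal to the plane through U, V, W is n = UV × UW = (-1440, -360, -360).
The plane has equation n·P = 30960. For X: n·X = 30960.
Equal, so X lies in the plane and all four are coplanar.

Yes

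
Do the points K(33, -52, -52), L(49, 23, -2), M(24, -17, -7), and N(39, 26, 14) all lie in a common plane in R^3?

The four points are coplanar iff the 3×3 determinant with rows KL, KM, KN is zero.
Rows: (16, 75, 50), (-9, 35, 45), (6, 78, 66).
Expanding along the first row: (16)(-1200) − (75)(-864) + (50)(-912) = 0.
Zero determinant ⇒ coplanar.

Yes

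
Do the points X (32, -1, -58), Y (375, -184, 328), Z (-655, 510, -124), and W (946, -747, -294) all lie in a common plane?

A normal to the plane through X, Y, Z is n = XY × XZ = (-185168, -242544, 49552).
The plane has equation n·P = -8556848. For W: n·W = -8556848.
Equal, so W lies in the plane and all four are coplanar.

Yes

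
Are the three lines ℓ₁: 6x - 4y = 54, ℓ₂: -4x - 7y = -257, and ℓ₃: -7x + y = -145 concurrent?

No

Intersecting ℓ₁ and ℓ₂: solving the 2×2 system gives (x, y) = (703/29, 663/29).
Substitute into ℓ₃: (-7)(703/29) + (1)(663/29) = -4258/29.
But ℓ₃ requires -145 ≠ -4258/29, so the three lines have no common point.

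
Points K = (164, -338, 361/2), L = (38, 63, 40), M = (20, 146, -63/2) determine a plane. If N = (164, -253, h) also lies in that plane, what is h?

The plane through K, L, M has equation −17010x − 6480y − 3240z = -1184220.
Substituting N: (-3240)h + (-1150200) = -1184220, so h = 21/2.

21/2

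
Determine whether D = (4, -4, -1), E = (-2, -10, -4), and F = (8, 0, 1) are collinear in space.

Yes

DE = (-6, -6, -3), DF = (4, 4, 2).
Each component of DF is -2/3 times the corresponding component of DE, so DF = -2/3·DE and the points are collinear.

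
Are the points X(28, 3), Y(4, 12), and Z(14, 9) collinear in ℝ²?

XY = (-24, 9), XZ = (-14, 6).
det[XY; XZ] = (-24)(6) − (9)(-14) = -18.
The determinant is nonzero, so they are not collinear.

No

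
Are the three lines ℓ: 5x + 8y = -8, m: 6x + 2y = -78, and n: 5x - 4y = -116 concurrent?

Intersecting ℓ and m: solving the 2×2 system gives (x, y) = (-16, 9).
Substitute into n: (5)(-16) + (-4)(9) = -116.
This equals -116, so (-16, 9) lies on all three lines and they are concurrent.

Yes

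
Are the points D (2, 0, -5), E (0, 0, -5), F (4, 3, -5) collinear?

DE = (-2, 0, 0), DF = (2, 3, 0).
DE × DF = (0, 0, -6).
The cross product is nonzero, so the points do not lie on one line.

No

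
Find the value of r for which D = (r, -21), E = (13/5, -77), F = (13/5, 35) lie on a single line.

13/5

The three points are collinear iff det[DE; DF] = 0.
This determinant is linear in r: (-112)r + (1456/5) = 0, so r = 13/5.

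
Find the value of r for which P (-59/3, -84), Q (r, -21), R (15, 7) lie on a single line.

The three points are collinear iff det[PQ; PR] = 0.
This determinant is linear in r: (91)r + (-1183/3) = 0, so r = 13/3.

13/3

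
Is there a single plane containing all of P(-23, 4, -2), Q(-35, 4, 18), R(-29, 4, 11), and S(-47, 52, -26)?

With P as base: PQ = (-12, 0, 20), PR = (-6, 0, 13), PS = (-24, 48, -24).
PR × PS = (-624, -456, -288).
PQ · (PR × PS) = 1728.
Since 1728 ≠ 0, the four points are not coplanar.

No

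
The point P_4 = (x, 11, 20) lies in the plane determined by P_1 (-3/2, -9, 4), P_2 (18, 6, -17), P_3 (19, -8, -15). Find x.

The plane through P_1, P_2, P_3 has equation −264x − 60y − 288z = -216.
Substituting P_4: (-264)x + (-6420) = -216, so x = -47/2.

-47/2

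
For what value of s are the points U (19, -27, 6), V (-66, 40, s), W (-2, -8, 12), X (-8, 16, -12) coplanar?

Normal to plane UWX: n = (-600, -540, -390); plane equation n·P = 840.
Requiring n·V = 840: (-390)s + (18000) = 840.
So s = 44.

44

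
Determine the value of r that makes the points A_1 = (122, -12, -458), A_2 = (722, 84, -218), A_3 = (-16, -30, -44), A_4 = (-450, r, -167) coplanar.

The points are coplanar iff A_1A_2 · (A_1A_3 × A_1A_4) = 0.
Expanding, this is linear in r: (-281520)r + (-27870480) = 0.
So r = -99.

-99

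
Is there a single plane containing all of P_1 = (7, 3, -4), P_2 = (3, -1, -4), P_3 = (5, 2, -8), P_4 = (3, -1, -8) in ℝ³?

No

With P_1 as base: P_1P_2 = (-4, -4, 0), P_1P_3 = (-2, -1, -4), P_1P_4 = (-4, -4, -4).
P_1P_3 × P_1P_4 = (-12, 8, 4).
P_1P_2 · (P_1P_3 × P_1P_4) = 16.
Since 16 ≠ 0, the four points are not coplanar.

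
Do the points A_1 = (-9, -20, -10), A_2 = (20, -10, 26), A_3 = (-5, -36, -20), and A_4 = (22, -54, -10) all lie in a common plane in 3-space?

With A_1 as base: A_1A_2 = (29, 10, 36), A_1A_3 = (4, -16, -10), A_1A_4 = (31, -34, 0).
A_1A_3 × A_1A_4 = (-340, -310, 360).
A_1A_2 · (A_1A_3 × A_1A_4) = 0.
The scalar triple product vanishes, so the four points are coplanar.

Yes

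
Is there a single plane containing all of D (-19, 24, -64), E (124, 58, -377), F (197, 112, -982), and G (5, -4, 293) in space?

With D as base: DE = (143, 34, -313), DF = (216, 88, -918), DG = (24, -28, 357).
DF × DG = (5712, -99144, -8160).
DE · (DF × DG) = 0.
The scalar triple product vanishes, so the four points are coplanar.

Yes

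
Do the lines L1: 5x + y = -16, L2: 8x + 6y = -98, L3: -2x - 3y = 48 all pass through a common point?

No

Intersecting L1 and L2: solving the 2×2 system gives (x, y) = (1/11, -181/11).
Substitute into L3: (-2)(1/11) + (-3)(-181/11) = 541/11.
But L3 requires 48 ≠ 541/11, so the three lines have no common point.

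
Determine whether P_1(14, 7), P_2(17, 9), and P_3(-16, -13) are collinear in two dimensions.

Yes

P_1P_2 = (3, 2), P_1P_3 = (-30, -20).
Checking proportionality: P_1P_3 = -10·P_1P_2, so the vectors are parallel and the points are collinear.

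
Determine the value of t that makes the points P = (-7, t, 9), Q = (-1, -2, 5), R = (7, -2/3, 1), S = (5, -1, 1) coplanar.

-3

Coplanarity ⇔ det[PQ; PR; PS] = 0.
Expanding, this is linear in t: (-8)t + (-24) = 0.
So t = -3.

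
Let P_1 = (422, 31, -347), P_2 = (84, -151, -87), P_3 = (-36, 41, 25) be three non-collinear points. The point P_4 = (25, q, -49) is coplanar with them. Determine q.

-279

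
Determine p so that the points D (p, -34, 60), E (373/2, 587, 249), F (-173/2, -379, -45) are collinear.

11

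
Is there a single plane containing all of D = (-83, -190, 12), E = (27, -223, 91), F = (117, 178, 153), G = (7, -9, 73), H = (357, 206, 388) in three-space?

No

The plane through D, E, F has normal n = DE × DF = (-33725, 290, 47080) and equation n·P = 3309035.
Checking the remaining points: n·G = 3198155, n·H = 6286955.
Since n·G = 3198155 ≠ 3309035, G is off the plane and the points are not all coplanar.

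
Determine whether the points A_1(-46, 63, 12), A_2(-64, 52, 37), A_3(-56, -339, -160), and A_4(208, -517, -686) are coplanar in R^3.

Yes

With A_1 as base: A_1A_2 = (-18, -11, 25), A_1A_3 = (-10, -402, -172), A_1A_4 = (254, -580, -698).
A_1A_3 × A_1A_4 = (180836, -50668, 107908).
A_1A_2 · (A_1A_3 × A_1A_4) = 0.
The scalar triple product vanishes, so the four points are coplanar.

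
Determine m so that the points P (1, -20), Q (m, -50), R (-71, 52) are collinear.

The three points are collinear iff det[PQ; PR] = 0.
This determinant is linear in m: (72)m + (-2232) = 0, so m = 31.

31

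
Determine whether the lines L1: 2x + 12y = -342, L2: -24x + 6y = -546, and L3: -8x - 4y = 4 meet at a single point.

Intersecting L1 and L2: solving the 2×2 system gives (x, y) = (15, -31).
Substitute into L3: (-8)(15) + (-4)(-31) = 4.
This equals 4, so (15, -31) lies on all three lines and they are concurrent.

Yes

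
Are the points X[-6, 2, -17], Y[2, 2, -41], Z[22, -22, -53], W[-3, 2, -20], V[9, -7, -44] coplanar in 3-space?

No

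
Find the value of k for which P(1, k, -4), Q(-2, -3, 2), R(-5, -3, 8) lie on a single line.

Collinearity requires PQ × PR = 0; each component is linear in k.
The x-component gives (-6)k + (-18) = 0, so k = -3.
The remaining components then also vanish.

-3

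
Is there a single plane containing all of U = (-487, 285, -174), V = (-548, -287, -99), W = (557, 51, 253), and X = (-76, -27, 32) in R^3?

No

The four points are coplanar iff the 3×3 determinant with rows UV, UW, UX is zero.
Rows: (-61, -572, 75), (1044, -234, 427), (411, -312, 206).
Expanding along the first row: (-61)(85020) − (-572)(39567) + (75)(-229554) = 229554.
Nonzero ⇒ not coplanar.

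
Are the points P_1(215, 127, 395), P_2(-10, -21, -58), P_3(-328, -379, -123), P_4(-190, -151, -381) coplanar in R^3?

No

A normal to the plane through P_1, P_2, P_3 is n = P_1P_2 × P_1P_3 = (-152554, 129429, 33486).
The plane has equation n·P = -3134657. For P_4: n·P_4 = -3316685.
-3316685 ≠ -3134657, so P_4 is off the plane.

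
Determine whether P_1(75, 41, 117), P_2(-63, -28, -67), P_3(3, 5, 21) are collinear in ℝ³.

P_1P_2 = (-138, -69, -184), P_1P_3 = (-72, -36, -96).
P_1P_2 × P_1P_3 = (0, 0, 0).
The cross product vanishes, so the three points are collinear.

Yes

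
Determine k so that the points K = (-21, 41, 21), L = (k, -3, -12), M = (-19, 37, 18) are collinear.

1

Direction KM = (2, -4, -3). From the y-coordinate of L, the parameter along the line is τ = (-3 − 41)/(-4) = 11.
Then k = (-21) + 11·(2) = 1.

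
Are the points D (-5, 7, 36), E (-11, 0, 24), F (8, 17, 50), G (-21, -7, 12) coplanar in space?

The four points are coplanar iff the 3×3 determinant with rows DE, DF, DG is zero.
Rows: (-6, -7, -12), (13, 10, 14), (-16, -14, -24).
Expanding along the first row: (-6)(-44) − (-7)(-88) + (-12)(-22) = -88.
Nonzero ⇒ not coplanar.

No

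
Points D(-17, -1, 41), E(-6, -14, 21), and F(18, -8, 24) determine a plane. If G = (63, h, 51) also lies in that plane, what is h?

Coplanarity requires DE · (DF × DG) = 0.
DE = (11, -13, -20), DF = (35, -7, -17); the triple product is linear in h with coefficient -513 and constant term 9747.
Setting it to zero: h = 19.

19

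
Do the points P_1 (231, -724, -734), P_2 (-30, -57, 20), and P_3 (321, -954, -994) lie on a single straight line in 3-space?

P_1P_2 = (-261, 667, 754), P_1P_3 = (90, -230, -260).
P_1P_2 × P_1P_3 = (0, 0, 0).
The cross product vanishes, so the three points are collinear.

Yes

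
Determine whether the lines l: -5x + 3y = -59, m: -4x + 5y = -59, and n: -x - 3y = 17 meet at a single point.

Lines aᵢx + bᵢy = cᵢ with pairwise distinct directions are concurrent exactly when det[aᵢ bᵢ cᵢ] = 0.
Here the determinant is -162.
Nonzero, so no common point exists.

No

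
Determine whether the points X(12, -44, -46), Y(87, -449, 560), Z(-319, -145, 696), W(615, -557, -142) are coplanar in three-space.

A normal to the plane through X, Y, Z is n = XY × XZ = (-239304, -256236, -141630).
The plane has equation n·P = 14917716. For W: n·W = 15662952.
15662952 ≠ 14917716, so W is off the plane.

No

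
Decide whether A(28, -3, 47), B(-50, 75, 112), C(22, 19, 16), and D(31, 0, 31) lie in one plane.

Yes

A normal to the plane through A, B, C is n = AB × AC = (-3848, -2808, -1248).
The plane has equation n·P = -157976. For D: n·D = -157976.
Equal, so D lies in the plane and all four are coplanar.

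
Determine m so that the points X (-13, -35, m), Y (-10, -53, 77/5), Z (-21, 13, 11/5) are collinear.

59/5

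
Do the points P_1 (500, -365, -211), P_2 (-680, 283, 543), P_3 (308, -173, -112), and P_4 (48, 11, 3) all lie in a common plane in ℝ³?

No

The four points are coplanar iff the 3×3 determinant with rows P_1P_2, P_1P_3, P_1P_4 is zero.
Rows: (-1180, 648, 754), (-192, 192, 99), (-452, 376, 214).
Expanding along the first row: (-1180)(3864) − (648)(3660) + (754)(14592) = 4071168.
Nonzero ⇒ not coplanar.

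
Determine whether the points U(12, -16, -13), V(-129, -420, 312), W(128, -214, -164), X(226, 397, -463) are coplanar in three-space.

No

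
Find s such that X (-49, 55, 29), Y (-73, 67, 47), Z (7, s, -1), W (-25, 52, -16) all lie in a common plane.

23

The points are coplanar iff XY · (XZ × XW) = 0.
Expanding, this is linear in s: (648)s + (-14904) = 0.
So s = 23.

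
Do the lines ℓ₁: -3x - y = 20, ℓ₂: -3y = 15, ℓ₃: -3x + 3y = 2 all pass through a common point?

Intersecting ℓ₁ and ℓ₂: solving the 2×2 system gives (x, y) = (-5, -5).
Substitute into ℓ₃: (-3)(-5) + (3)(-5) = 0.
But ℓ₃ requires 2 ≠ 0, so the three lines have no common point.

No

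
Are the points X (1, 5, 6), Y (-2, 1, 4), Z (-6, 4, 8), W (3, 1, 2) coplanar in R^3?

The four points are coplanar iff the 3×3 determinant with rows XY, XZ, XW is zero.
Rows: (-3, -4, -2), (-7, -1, 2), (2, -4, -4).
Expanding along the first row: (-3)(12) − (-4)(24) + (-2)(30) = 0.
Zero determinant ⇒ coplanar.

Yes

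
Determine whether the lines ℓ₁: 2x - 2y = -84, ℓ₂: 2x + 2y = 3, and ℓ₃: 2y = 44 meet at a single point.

No

The three lines meet at one point iff the augmented coefficient matrix [aᵢ bᵢ cᵢ] has rank < 3, i.e. its determinant vanishes.
Here the determinant is 4.
Nonzero, so no common point exists.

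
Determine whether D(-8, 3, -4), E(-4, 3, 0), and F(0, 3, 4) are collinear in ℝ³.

DE = (4, 0, 4), DF = (8, 0, 8).
DE × DF = (0, 0, 0).
The cross product vanishes, so the three points are collinear.

Yes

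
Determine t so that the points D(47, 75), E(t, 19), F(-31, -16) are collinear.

-1

The three points are collinear iff det[DE; DF] = 0.
This determinant is linear in t: (-91)t + (-91) = 0, so t = -1.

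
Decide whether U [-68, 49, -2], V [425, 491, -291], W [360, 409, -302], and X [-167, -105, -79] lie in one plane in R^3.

Yes

The four points are coplanar iff the 3×3 determinant with rows UV, UW, UX is zero.
Rows: (493, 442, -289), (428, 360, -300), (-99, -154, -77).
Expanding along the first row: (493)(-73920) − (442)(-62656) + (-289)(-30272) = 0.
Zero determinant ⇒ coplanar.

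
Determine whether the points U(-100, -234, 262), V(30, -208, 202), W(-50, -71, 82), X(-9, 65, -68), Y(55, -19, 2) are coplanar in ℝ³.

No

The plane through U, V, W has normal n = UV × UW = (5100, 20400, 19890) and equation n·P = -72420.
Checking the remaining points: n·X = -72420, n·Y = -67320.
Since n·Y = -67320 ≠ -72420, Y is off the plane and the points are not all coplanar.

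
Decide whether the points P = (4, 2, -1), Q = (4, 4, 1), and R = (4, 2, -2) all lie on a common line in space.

No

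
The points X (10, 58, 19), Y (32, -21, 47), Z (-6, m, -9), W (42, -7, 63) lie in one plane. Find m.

-1

The points are coplanar iff XY · (XZ × XW) = 0.
Expanding, this is linear in m: (72)m + (72) = 0.
So m = -1.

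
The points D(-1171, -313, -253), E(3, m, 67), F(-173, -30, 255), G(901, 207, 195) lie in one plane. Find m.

Normal to plane DFG: n = (-137376, 605472, -67416); plane equation n·P = -11589192.
Requiring n·E = -11589192: (605472)m + (-4929000) = -11589192.
So m = -11.

-11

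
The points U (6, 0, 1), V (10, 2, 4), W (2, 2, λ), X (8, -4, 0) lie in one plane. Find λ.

Normal to plane UVX: n = (10, 10, -20); plane equation n·P = 40.
Requiring n·W = 40: (-20)λ + (40) = 40.
So λ = 0.

0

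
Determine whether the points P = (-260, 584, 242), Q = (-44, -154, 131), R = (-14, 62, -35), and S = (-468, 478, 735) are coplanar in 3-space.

Yes

A normal to the plane through P, Q, R is n = PQ × PR = (146484, 32526, 68796).
The plane has equation n·X = -2442024. For S: n·S = -2442024.
Equal, so S lies in the plane and all four are coplanar.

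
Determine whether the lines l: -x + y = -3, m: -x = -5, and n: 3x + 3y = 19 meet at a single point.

No

Intersecting l and m: solving the 2×2 system gives (x, y) = (5, 2).
Substitute into n: (3)(5) + (3)(2) = 21.
But n requires 19 ≠ 21, so the three lines have no common point.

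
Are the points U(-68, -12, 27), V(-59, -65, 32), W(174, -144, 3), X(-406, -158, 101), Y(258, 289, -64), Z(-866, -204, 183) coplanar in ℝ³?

The plane through U, V, W has normal n = UV × UW = (1932, 1426, 11638) and equation n·P = 165738.
Checking the remaining points: n·X = 165738, n·Y = 165738, n·Z = 165738.
All equal 165738, so all 6 points lie in one plane.

Yes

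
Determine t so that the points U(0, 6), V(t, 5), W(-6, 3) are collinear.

-2

The three points are collinear iff det[UV; UW] = 0.
This determinant is linear in t: (-3)t + (-6) = 0, so t = -2.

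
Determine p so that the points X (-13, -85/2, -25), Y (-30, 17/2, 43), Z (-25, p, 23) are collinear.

-13/2

Direction XY = (-17, 51, 68). From the x-coordinate of Z, the parameter along the line is τ = (-25 − (-13))/(-17) = 12/17.
Then p = (-85/2) + 12/17·(51) = -13/2.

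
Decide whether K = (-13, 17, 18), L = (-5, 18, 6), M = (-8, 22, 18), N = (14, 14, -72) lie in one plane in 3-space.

No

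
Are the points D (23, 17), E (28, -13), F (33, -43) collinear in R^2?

DE = (5, -30), DF = (10, -60).
Twice the signed area of △DEF is (5)(-60) − (-30)(10) = 0.
The triangle is degenerate (zero area), so the points are collinear.

Yes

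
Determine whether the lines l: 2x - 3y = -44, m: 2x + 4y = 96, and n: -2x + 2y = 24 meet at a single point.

Yes

Intersecting l and m: solving the 2×2 system gives (x, y) = (8, 20).
Substitute into n: (-2)(8) + (2)(20) = 24.
This equals 24, so (8, 20) lies on all three lines and they are concurrent.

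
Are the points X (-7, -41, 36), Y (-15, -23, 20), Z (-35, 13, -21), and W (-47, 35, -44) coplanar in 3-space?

A normal to the plane through X, Y, Z is n = XY × XZ = (-162, -8, 72).
The plane has equation n·P = 4054. For W: n·W = 4166.
4166 ≠ 4054, so W is off the plane.

No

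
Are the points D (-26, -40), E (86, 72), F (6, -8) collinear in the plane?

DE = (112, 112), DF = (32, 32).
Checking proportionality: DF = 2/7·DE, so the vectors are parallel and the points are collinear.

Yes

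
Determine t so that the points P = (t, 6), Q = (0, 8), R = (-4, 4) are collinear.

-2

Collinearity: (P − Q) must be parallel to (R − Q) = (-4, -4).
Cross-multiplying the components: (t − 0)·(-4) = (-2)·(-4).
Solving gives t = -2.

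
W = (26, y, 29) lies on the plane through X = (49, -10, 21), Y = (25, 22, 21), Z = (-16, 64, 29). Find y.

The plane through X, Y, Z has equation 256x + 192y + 304z = 17008.
Substituting W: (192)y + (15472) = 17008, so y = 8.

8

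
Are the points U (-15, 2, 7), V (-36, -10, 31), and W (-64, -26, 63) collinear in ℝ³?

UV = (-21, -12, 24), UW = (-49, -28, 56).
UV × UW = (0, 0, 0).
The cross product vanishes, so the three points are collinear.

Yes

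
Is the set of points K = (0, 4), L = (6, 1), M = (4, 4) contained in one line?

KL = (6, -3), KM = (4, 0).
det[KL; KM] = (6)(0) − (-3)(4) = 12.
The determinant is nonzero, so they are not collinear.

No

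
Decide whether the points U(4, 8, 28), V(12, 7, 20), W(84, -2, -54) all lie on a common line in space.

No

UV = (8, -1, -8), UW = (80, -10, -82).
UV × UW = (2, 16, 0).
The cross product is nonzero, so the points do not lie on one line.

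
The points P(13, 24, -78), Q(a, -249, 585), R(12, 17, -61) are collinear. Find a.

-26

Direction PR = (-1, -7, 17). From the y-coordinate of Q, the parameter along the line is τ = (-249 − 24)/(-7) = 39.
Then a = 13 + 39·(-1) = -26.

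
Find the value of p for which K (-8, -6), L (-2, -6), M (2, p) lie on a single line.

-6

Collinearity: (M − K) must be parallel to (L − K) = (6, 0).
Cross-multiplying the components: (p − (-6))·(6) = (10)·(0).
Solving gives p = -6.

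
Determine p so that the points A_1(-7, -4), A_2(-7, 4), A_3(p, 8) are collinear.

-7

The three points are collinear iff det[A_1A_2; A_1A_3] = 0.
This determinant is linear in p: (-8)p + (-56) = 0, so p = -7.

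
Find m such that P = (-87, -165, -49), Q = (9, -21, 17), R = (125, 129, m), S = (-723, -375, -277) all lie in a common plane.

90

Coplanarity ⇔ det[PQ; PR; PS] = 0.
Expanding, this is linear in m: (-71424)m + (6428160) = 0.
So m = 90.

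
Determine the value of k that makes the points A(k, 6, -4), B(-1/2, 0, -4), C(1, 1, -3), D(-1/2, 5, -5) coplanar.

1

The points are coplanar iff AB · (AC × AD) = 0.
Expanding, this is linear in k: (6)k + (-6) = 0.
So k = 1.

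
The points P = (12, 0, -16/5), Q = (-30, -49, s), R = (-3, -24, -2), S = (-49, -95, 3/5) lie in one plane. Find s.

-37/5

Coplanarity ⇔ det[PQ; PR; PS] = 0.
Expanding, this is linear in s: (-39)s + (-1443/5) = 0.
So s = -37/5.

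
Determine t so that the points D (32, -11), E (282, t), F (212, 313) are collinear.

The three points are collinear iff det[DE; DF] = 0.
This determinant is linear in t: (-180)t + (79020) = 0, so t = 439.

439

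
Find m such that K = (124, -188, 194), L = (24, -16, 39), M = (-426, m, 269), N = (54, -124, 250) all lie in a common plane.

Normal to plane KLN: n = (19552, 16450, 5640); plane equation n·P = 426008.
Requiring n·M = 426008: (16450)m + (-6811992) = 426008.
So m = 440.

440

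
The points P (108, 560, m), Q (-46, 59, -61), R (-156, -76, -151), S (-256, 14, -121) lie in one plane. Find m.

The points are coplanar iff PQ · (PR × PS) = 0.
Expanding, this is linear in m: (23400)m + (-5358600) = 0.
So m = 229.

229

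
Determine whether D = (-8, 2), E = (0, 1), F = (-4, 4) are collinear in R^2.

No

DE = (8, -1), DF = (4, 2).
If collinear, DF would be a scalar multiple of DE. But (8)·(2) ≠ (-1)·(4) (difference 20), so they are not parallel; the points are not collinear.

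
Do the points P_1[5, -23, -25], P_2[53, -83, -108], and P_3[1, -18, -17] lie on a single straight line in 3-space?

No

P_1P_2 = (48, -60, -83), P_1P_3 = (-4, 5, 8).
P_1P_2 × P_1P_3 = (-65, -52, 0).
The cross product is nonzero, so the points do not lie on one line.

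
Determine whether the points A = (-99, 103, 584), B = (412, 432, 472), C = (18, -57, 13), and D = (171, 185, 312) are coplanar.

With A as base: AB = (511, 329, -112), AC = (117, -160, -571), AD = (270, 82, -272).
AC × AD = (90342, -122346, 52794).
AB · (AC × AD) = 0.
The scalar triple product vanishes, so the four points are coplanar.

Yes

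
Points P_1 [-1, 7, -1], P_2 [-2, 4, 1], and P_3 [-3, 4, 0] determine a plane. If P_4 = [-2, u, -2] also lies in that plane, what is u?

7

Coplanarity requires P_1P_2 · (P_1P_3 × P_1P_4) = 0.
P_1P_2 = (-1, -3, 2), P_1P_3 = (-2, -3, 1); the triple product is linear in u with coefficient -3 and constant term 21.
Setting it to zero: u = 7.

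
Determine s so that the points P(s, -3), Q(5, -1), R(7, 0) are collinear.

Collinearity: (P − Q) must be parallel to (R − Q) = (2, 1).
Cross-multiplying the components: (s − 5)·(1) = (-2)·(2).
Solving gives s = 1.

1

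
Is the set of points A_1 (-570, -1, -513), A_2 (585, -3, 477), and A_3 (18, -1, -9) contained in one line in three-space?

No

A_1A_2 = (1155, -2, 990), A_1A_3 = (588, 0, 504).
Comparing components 2 and 3: (-2)(504) − (990)(0) = -1008 ≠ 0, so A_1A_2 and A_1A_3 are not parallel and the points are not collinear.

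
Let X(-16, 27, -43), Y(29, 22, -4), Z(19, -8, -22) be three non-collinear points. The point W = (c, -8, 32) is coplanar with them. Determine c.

79

The plane through X, Y, Z has equation 1260x + 420y − 1400z = 51380.
Substituting W: (1260)c + (-48160) = 51380, so c = 79.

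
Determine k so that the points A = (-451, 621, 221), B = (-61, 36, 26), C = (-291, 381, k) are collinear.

Direction AB = (390, -585, -195). From the x-coordinate of C, the parameter along the line is τ = (-291 − (-451))/390 = 16/39.
Then k = 221 + 16/39·(-195) = 141.

141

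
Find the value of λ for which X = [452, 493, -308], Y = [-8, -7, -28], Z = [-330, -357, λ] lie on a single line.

Collinearity requires XY × XZ = 0; each component is linear in λ.
The x-component gives (-500)λ + (84000) = 0, so λ = 168.
The remaining components then also vanish.

168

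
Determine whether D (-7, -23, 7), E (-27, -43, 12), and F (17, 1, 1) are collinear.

Yes

DE = (-20, -20, 5), DF = (24, 24, -6).
Each component of DF is -6/5 times the corresponding component of DE, so DF = -6/5·DE and the points are collinear.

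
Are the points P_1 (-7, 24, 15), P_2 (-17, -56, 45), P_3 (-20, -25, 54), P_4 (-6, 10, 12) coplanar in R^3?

The four points are coplanar iff the 3×3 determinant with rows P_1P_2, P_1P_3, P_1P_4 is zero.
Rows: (-10, -80, 30), (-13, -49, 39), (1, -14, -3).
Expanding along the first row: (-10)(693) − (-80)(0) + (30)(231) = 0.
Zero determinant ⇒ coplanar.

Yes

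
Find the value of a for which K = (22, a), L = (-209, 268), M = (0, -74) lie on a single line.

-110

Collinearity: (K − L) must be parallel to (M − L) = (209, -342).
Cross-multiplying the components: (a − 268)·(209) = (231)·(-342).
Solving gives a = -110.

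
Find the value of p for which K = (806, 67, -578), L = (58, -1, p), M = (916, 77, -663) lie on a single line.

0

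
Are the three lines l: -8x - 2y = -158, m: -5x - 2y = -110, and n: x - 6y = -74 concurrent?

Yes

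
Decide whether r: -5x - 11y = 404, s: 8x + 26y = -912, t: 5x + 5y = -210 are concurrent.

No

Intersecting r and s: solving the 2×2 system gives (x, y) = (-236/21, -664/21).
Substitute into t: (5)(-236/21) + (5)(-664/21) = -1500/7.
But t requires -210 ≠ -1500/7, so the three lines have no common point.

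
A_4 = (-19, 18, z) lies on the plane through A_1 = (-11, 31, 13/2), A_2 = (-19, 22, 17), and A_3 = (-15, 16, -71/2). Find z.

Coplanarity requires A_1A_2 · (A_1A_3 × A_1A_4) = 0.
A_1A_2 = (-8, -9, 21/2), A_1A_3 = (-4, -15, -42); the triple product is linear in z with coefficient 84 and constant term 84.
Setting it to zero: z = -1.

-1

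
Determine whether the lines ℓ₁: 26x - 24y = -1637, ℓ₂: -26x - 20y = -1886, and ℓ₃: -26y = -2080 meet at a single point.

No

Intersecting ℓ₁ and ℓ₂: solving the 2×2 system gives (x, y) = (3131/286, 3523/44).
Substitute into ℓ₃: (0)(3131/286) + (-26)(3523/44) = -45799/22.
But ℓ₃ requires -2080 ≠ -45799/22, so the three lines have no common point.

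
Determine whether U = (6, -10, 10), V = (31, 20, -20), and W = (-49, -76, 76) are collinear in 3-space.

Yes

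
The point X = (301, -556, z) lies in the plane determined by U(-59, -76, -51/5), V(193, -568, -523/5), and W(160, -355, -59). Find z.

-476/5

Coplanarity requires UV · (UW × UX) = 0.
UV = (252, -492, -472/5), UW = (219, -279, -244/5); the triple product is linear in z with coefficient 37440 and constant term 3564288.
Setting it to zero: z = -476/5.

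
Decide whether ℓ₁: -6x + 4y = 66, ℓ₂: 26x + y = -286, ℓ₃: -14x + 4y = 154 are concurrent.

Yes

The three lines meet at one point iff the augmented coefficient matrix [aᵢ bᵢ cᵢ] has rank < 3, i.e. its determinant vanishes.
Here the determinant is 0.
It vanishes, so the lines are concurrent at (-11, 0).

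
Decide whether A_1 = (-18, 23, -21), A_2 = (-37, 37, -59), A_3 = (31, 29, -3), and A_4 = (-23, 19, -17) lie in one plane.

A normal to the plane through A_1, A_2, A_3 is n = A_1A_2 × A_1A_3 = (480, -1520, -800).
The plane has equation n·P = -26800. For A_4: n·A_4 = -26320.
-26320 ≠ -26800, so A_4 is off the plane.

No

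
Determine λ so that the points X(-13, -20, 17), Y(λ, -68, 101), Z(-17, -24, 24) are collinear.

-61

Direction XZ = (-4, -4, 7). From the y-coordinate of Y, the parameter along the line is τ = (-68 − (-20))/(-4) = 12.
Then λ = (-13) + 12·(-4) = -61.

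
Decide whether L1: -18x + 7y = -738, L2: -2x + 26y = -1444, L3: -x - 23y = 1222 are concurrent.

Yes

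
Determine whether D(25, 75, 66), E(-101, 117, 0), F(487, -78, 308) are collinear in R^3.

No

DE = (-126, 42, -66), DF = (462, -153, 242).
DE × DF = (66, 0, -126).
The cross product is nonzero, so the points do not lie on one line.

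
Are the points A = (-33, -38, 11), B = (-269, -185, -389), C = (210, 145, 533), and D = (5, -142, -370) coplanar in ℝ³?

With A as base: AB = (-236, -147, -400), AC = (243, 183, 522), AD = (38, -104, -381).
AC × AD = (-15435, 112419, -32226).
AB · (AC × AD) = 7467.
Since 7467 ≠ 0, the four points are not coplanar.

No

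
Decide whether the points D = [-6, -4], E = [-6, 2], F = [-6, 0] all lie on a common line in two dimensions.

Yes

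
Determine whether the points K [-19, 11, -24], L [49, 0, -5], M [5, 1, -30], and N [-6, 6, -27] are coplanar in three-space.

No

The four points are coplanar iff the 3×3 determinant with rows KL, KM, KN is zero.
Rows: (68, -11, 19), (24, -10, -6), (13, -5, -3).
Expanding along the first row: (68)(0) − (-11)(6) + (19)(10) = 256.
Nonzero ⇒ not coplanar.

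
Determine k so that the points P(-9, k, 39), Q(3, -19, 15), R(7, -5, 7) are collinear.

-61

Direction QR = (4, 14, -8). From the x-coordinate of P, the parameter along the line is τ = (-9 − 3)/4 = -3.
Then k = (-19) + (-3)·(14) = -61.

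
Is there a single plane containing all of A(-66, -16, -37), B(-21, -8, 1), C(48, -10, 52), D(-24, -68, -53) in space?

The four points are coplanar iff the 3×3 determinant with rows AB, AC, AD is zero.
Rows: (45, 8, 38), (114, 6, 89), (42, -52, -16).
Expanding along the first row: (45)(4532) − (8)(-5562) + (38)(-6180) = 13596.
Nonzero ⇒ not coplanar.

No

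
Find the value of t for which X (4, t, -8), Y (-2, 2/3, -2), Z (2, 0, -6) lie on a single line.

-1/3

Collinearity requires XY × XZ = 0; each component is linear in t.
The x-component gives (4)t + (4/3) = 0, so t = -1/3.
The remaining components then also vanish.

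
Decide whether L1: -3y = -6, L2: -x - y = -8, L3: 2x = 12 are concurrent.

Yes

Intersecting L1 and L2: solving the 2×2 system gives (x, y) = (6, 2).
Substitute into L3: (2)(6) + (0)(2) = 12.
This equals 12, so (6, 2) lies on all three lines and they are concurrent.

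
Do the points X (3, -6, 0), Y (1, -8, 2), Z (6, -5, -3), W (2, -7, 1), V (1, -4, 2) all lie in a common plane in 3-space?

Yes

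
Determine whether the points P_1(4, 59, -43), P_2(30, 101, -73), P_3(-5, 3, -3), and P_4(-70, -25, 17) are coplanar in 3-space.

A normal to the plane through P_1, P_2, P_3 is n = P_1P_2 × P_1P_3 = (0, -770, -1078).
The plane has equation n·P = 924. For P_4: n·P_4 = 924.
Equal, so P_4 lies in the plane and all four are coplanar.

Yes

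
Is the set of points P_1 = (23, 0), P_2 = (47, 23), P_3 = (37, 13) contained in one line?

No

P_1P_2 = (24, 23), P_1P_3 = (14, 13).
Twice the signed area of △P_1P_2P_3 is (24)(13) − (23)(14) = -10.
The area is nonzero, so the three points are not collinear.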